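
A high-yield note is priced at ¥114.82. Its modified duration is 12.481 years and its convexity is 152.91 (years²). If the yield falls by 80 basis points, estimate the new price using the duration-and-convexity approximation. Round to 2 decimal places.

¥126.85

Duration effect: -D_mod·Δy = -12.481 × (-0.008) = +0.099848
Convexity effect: ½·C·(Δy)² = 0.5 × 152.91 × (-0.008)² = +0.00489312
ΔP/P ≈ +0.099848 + 0.00489312 = +0.10474112
New price ≈ 114.82 × (1 + 0.10474112) = 126.8463753984.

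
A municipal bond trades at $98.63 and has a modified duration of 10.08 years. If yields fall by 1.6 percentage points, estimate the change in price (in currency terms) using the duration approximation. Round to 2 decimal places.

+$15.91

Duration approximation: ΔP/P ≈ -D_mod · Δy = -10.08 × (-0.016) = +0.161280.
ΔP ≈ 98.63 × (+0.161280) = +15.9070464.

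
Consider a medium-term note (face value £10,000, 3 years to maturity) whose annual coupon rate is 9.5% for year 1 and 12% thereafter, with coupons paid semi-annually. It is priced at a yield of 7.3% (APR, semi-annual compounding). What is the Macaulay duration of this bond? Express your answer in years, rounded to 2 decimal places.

2.67 years

Periodic yield y = 0.0365. Discount each cash flow and weight by its period:
  t   CF        PV=CF/(1+0.0365)^t    t·PV
  1       475.00       458.2730       458.2730
  2       475.00       442.1351       884.2702
  3       600.00       538.8195     1,616.4586
  4       600.00       519.8452     2,079.3807
  5       600.00       501.5390     2,507.6950
  6    10,600.00     8,548.5022    51,291.0131
  Σ                 11,009.1140    58,837.0907
Price P = Σ PV = 11,009.1140.
Macaulay duration = Σ(t·PV) / P = 58,837.0907 / 11,009.1140 = 5.34440 half-year periods.
In years: 5.34440 / 2 = 2.67220 years.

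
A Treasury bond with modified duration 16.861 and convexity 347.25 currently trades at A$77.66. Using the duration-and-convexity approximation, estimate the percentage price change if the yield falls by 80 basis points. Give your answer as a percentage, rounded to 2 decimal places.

+14.60%

Duration effect: -D_mod·Δy = -16.861 × (-0.008) = +0.134888
Convexity effect: ½·C·(Δy)² = 0.5 × 347.25 × (-0.008)² = +0.0111120
ΔP/P ≈ +0.134888 + 0.0111120 = +0.146000
= +14.6000%.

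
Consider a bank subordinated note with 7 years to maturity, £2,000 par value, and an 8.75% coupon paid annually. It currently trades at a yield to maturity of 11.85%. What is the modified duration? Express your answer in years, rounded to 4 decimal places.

4.8185 years

Periodic yield y = 0.1185. First find Macaulay duration:
  t   CF        PV=CF/(1+0.1185)^t    t·PV
  1       175.00       156.4595       156.4595
  2       175.00       139.8834       279.7667
  3       175.00       125.0634       375.1901
  4       175.00       111.8135       447.2538
  5       175.00        99.9673       499.8367
  6       175.00        89.3762       536.2575
  7     2,175.00       993.1328     6,951.9299
  Σ                  1,715.6961     9,246.6942
P = 1,715.6961; Macaulay duration = 9,246.6942 / 1,715.6961 = 5.38947 years.
Modified duration = D_Mac / (1 + y) = 5.38947 / 1.1185 = 4.81848 years.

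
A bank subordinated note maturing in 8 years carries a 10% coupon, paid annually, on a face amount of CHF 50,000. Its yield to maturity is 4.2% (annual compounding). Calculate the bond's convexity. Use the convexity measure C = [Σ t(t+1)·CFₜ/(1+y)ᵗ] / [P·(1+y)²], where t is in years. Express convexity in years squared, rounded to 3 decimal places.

With y = 0.042:
  t   CF        PV=CF/(1+0.042)^t    t·PV        t(t+1)·PV
  1     5,000.00     4,798.4645     4,798.4645       9,596.9290
  2     5,000.00     4,605.0523     9,210.1046      27,630.3138
  3     5,000.00     4,419.4360    13,258.3080      53,033.2318
  4     5,000.00     4,241.3013    16,965.2053      84,826.0266
  5     5,000.00     4,070.3468    20,351.7338     122,110.4029
  6     5,000.00     3,906.2829    23,437.6973     164,063.8811
  7     5,000.00     3,748.8319    26,241.8236     209,934.5887
  8    55,000.00    39,575.0013   316,600.0104   2,849,400.0935
  Σ                 69,364.7170   430,863.3474   3,520,595.4673
P = 69,364.7170.
Convexity = Σ t(t+1)·PV / [P·(1+y)²] = 3,520,595.4673 / (69,364.7170 × 1.085764) = 46.74574.

46.746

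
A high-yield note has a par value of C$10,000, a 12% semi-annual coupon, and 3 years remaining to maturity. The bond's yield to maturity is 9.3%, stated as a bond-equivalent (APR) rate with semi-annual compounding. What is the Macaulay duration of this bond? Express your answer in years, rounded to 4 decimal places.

2.6209 years

Periodic yield y = 0.0465. Discount each cash flow and weight by its period:
  t   CF        PV=CF/(1+0.0465)^t    t·PV
  1       600.00       573.3397       573.3397
  2       600.00       547.8640     1,095.7281
  3       600.00       523.5203     1,570.5610
  4       600.00       500.2583     2,001.0333
  5       600.00       478.0299     2,390.1496
  6    10,600.00     8,069.9430    48,419.6582
  Σ                 10,692.9553    56,050.4699
Price P = Σ PV = 10,692.9553.
Macaulay duration = Σ(t·PV) / P = 56,050.4699 / 10,692.9553 = 5.24181 half-year periods.
In years: 5.24181 / 2 = 2.62091 years.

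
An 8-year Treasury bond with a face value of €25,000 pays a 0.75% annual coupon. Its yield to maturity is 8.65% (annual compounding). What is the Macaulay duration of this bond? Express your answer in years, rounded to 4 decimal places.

7.7031 years

Periodic yield y = 0.0865. Discount each cash flow and weight by its year:
  t   CF        PV=CF/(1+0.0865)^t    t·PV
  1       187.50       172.5725       172.5725
  2       187.50       158.8334       317.6668
  3       187.50       146.1881       438.5644
  4       187.50       134.5496       538.1983
  5       187.50       123.8376       619.1881
  6       187.50       113.9785       683.8709
  7       187.50       104.9043       734.3299
  8    25,187.50    12,970.2163   103,761.7303
  Σ                 13,925.0802   107,266.1212
Price P = Σ PV = 13,925.0802.
Macaulay duration = Σ(t·PV) / P = 107,266.1212 / 13,925.0802 = 7.70309 years.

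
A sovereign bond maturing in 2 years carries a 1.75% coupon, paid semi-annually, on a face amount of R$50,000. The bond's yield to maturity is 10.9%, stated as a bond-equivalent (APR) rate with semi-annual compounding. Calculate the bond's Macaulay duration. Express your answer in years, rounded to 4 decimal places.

1.9714 years

Periodic yield y = 0.0545. Discount each cash flow and weight by its period:
  t   CF        PV=CF/(1+0.0545)^t    t·PV
  1       437.50       414.8886       414.8886
  2       437.50       393.4458       786.8916
  3       437.50       373.1112     1,119.3336
  4    50,437.50    40,791.2690   163,165.0758
  Σ                 41,972.7145   165,486.1896
Price P = Σ PV = 41,972.7145.
Macaulay duration = Σ(t·PV) / P = 165,486.1896 / 41,972.7145 = 3.94271 half-year periods.
In years: 3.94271 / 2 = 1.97135 years.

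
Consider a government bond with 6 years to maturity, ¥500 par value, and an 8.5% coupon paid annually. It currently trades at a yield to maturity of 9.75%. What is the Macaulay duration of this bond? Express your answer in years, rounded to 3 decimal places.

Periodic yield y = 0.0975. Discount each cash flow and weight by its year:
  t   CF        PV=CF/(1+0.0975)^t    t·PV
  1        42.50        38.7244        38.7244
  2        42.50        35.2842        70.5683
  3        42.50        32.1496        96.4487
  4        42.50        29.2935       117.1739
  5        42.50        26.6911       133.4554
  6       542.50       310.4364     1,862.6181
  Σ                    472.5790     2,318.9889
Price P = Σ PV = 472.5790.
Macaulay duration = Σ(t·PV) / P = 2,318.9889 / 472.5790 = 4.90709 years.

4.907 years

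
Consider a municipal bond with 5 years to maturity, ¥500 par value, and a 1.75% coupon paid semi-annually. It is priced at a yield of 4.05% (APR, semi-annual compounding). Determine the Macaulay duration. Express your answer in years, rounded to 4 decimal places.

Periodic yield y = 0.02025. Discount each cash flow and weight by its period:
  t   CF        PV=CF/(1+0.02025)^t    t·PV
  1        4.375         4.2882         4.2882
  2        4.375         4.2031         8.4061
  3        4.375         4.1196        12.3589
  4        4.375         4.0379        16.1515
  5        4.375         3.9577        19.7886
  6        4.375         3.8792        23.2750
  7        4.375         3.8022        26.6152
  8        4.375         3.7267        29.8137
  9        4.375         3.6527        32.8746
  10     504.375       412.7504     4,127.5041
  Σ                    448.4176     4,301.0759
Price P = Σ PV = 448.4176.
Macaulay duration = Σ(t·PV) / P = 4,301.0759 / 448.4176 = 9.59167 half-year periods.
In years: 9.59167 / 2 = 4.79584 years.

4.7958 years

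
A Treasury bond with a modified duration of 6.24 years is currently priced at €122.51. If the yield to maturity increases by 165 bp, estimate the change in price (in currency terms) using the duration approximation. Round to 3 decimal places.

Duration approximation: ΔP/P ≈ -D_mod · Δy = -6.24 × (+0.0165) = -0.102960.
ΔP ≈ 122.51 × (-0.102960) = -12.6136296.

-€12.614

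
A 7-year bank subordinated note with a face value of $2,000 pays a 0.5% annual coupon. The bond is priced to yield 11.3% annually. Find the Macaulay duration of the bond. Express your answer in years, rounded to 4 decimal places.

Periodic yield y = 0.113. Discount each cash flow and weight by its year:
  t   CF        PV=CF/(1+0.113)^t    t·PV
  1        10.00         8.9847         8.9847
  2        10.00         8.0725        16.1451
  3        10.00         7.2529        21.7588
  4        10.00         6.5166        26.0663
  5        10.00         5.8550        29.2748
  6        10.00         5.2605        31.5631
  7     2,010.00       950.0138     6,650.0965
  Σ                    991.9560     6,783.8894
Price P = Σ PV = 991.9560.
Macaulay duration = Σ(t·PV) / P = 6,783.8894 / 991.9560 = 6.83890 years.

6.8389 years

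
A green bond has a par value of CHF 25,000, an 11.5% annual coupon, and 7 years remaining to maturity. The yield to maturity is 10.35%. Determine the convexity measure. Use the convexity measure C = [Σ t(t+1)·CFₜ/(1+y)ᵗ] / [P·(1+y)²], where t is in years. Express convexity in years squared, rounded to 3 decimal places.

With y = 0.1035:
  t   CF        PV=CF/(1+0.1035)^t    t·PV        t(t+1)·PV
  1     2,875.00     2,605.3466     2,605.3466       5,210.6932
  2     2,875.00     2,360.9847     4,721.9694      14,165.9082
  3     2,875.00     2,139.5421     6,418.6263      25,674.5052
  4     2,875.00     1,938.8691     7,755.4766      38,777.3829
  5     2,875.00     1,757.0178     8,785.0890      52,710.5340
  6     2,875.00     1,592.2227     9,553.3365      66,873.3554
  7    27,875.00    13,989.7036    97,927.9253     783,423.4023
  Σ                 26,383.6867   137,767.7697     986,835.7813
P = 26,383.6867.
Convexity = Σ t(t+1)·PV / [P·(1+y)²] = 986,835.7813 / (26,383.6867 × 1.217712) = 30.71601.

30.716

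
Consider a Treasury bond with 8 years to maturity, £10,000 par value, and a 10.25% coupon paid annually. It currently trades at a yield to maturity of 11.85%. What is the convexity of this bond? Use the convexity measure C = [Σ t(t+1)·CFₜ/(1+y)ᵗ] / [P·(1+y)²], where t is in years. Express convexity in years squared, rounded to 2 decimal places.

36.35

With y = 0.1185:
  t   CF        PV=CF/(1+0.1185)^t    t·PV        t(t+1)·PV
  1     1,025.00       916.4059       916.4059       1,832.8118
  2     1,025.00       819.3169     1,638.6337       4,915.9011
  3     1,025.00       732.5140     2,197.5419       8,790.1674
  4     1,025.00       654.9074     2,619.6297      13,098.1484
  5     1,025.00       585.5230     2,927.6148      17,565.6885
  6     1,025.00       523.4895     3,140.9367      21,986.5570
  7     1,025.00       468.0281     3,276.1968      26,209.5747
  8    11,025.00     4,500.8101    36,006.4809     324,058.3282
  Σ                  9,200.9948    52,723.4403     418,457.1771
P = 9,200.9948.
Convexity = Σ t(t+1)·PV / [P·(1+y)²] = 418,457.1771 / (9,200.9948 × 1.251042) = 36.35334.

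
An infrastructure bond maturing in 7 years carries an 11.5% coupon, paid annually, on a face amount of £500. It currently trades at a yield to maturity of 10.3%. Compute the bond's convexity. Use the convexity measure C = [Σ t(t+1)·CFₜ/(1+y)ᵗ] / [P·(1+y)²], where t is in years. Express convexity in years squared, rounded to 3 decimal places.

With y = 0.103:
  t   CF        PV=CF/(1+0.103)^t    t·PV        t(t+1)·PV
  1        57.50        52.1306        52.1306         104.2611
  2        57.50        47.2625        94.5250         283.5751
  3        57.50        42.8491       128.5472         514.1887
  4        57.50        38.8477       155.3910         776.9549
  5        57.50        35.2201       176.1004       1,056.6023
  6        57.50        31.9312       191.5870       1,341.1089
  7       557.50       280.6831     1,964.7818      15,718.2543
  Σ                    528.9242     2,763.0629      19,794.9453
P = 528.9242.
Convexity = Σ t(t+1)·PV / [P·(1+y)²] = 19,794.9453 / (528.9242 × 1.216609) = 30.76166.

30.762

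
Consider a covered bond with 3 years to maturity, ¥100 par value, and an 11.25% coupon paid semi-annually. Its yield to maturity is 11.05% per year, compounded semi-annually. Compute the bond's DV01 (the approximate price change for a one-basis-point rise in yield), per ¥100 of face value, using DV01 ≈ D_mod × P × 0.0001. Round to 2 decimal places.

Periodic yield y = 0.05525.
  t   CF        PV=CF/(1+0.05525)^t    t·PV
  1        5.625         5.3305         5.3305
  2        5.625         5.0514        10.1028
  3        5.625         4.7869        14.3608
  4        5.625         4.5363        18.1452
  5        5.625         4.2988        21.4939
  6      105.625        76.4953       458.9716
  Σ                    100.4992       528.4048
P = 100.4992; D_Mac = 5.25780 half-year periods = 2.62890 yrs; D_mod = 2.49126 yrs.
DV01 ≈ 2.49126 × 100.4992 × 0.0001 = 0.025037.

¥0.03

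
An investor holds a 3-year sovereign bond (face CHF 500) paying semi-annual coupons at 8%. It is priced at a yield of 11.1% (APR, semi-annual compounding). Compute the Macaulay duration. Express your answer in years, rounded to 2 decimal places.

2.71 years

Periodic yield y = 0.0555. Discount each cash flow and weight by its period:
  t   CF        PV=CF/(1+0.0555)^t    t·PV
  1        20.00        18.9484        18.9484
  2        20.00        17.9520        35.9041
  3        20.00        17.0081        51.0242
  4        20.00        16.1138        64.4551
  5        20.00        15.2665        76.3324
  6       520.00       376.0572     2,256.3433
  Σ                    461.3459     2,503.0074
Price P = Σ PV = 461.3459.
Macaulay duration = Σ(t·PV) / P = 2,503.0074 / 461.3459 = 5.42545 half-year periods.
In years: 5.42545 / 2 = 2.71272 years.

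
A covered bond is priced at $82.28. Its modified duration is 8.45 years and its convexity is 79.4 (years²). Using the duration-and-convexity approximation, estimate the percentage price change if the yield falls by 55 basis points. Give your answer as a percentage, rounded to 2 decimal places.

+4.77%

Duration effect: -D_mod·Δy = -8.45 × (-0.0055) = +0.046475
Convexity effect: ½·C·(Δy)² = 0.5 × 79.4 × (-0.0055)² = +0.001200925
ΔP/P ≈ +0.046475 + 0.001200925 = +0.047675925
= +4.7675925%.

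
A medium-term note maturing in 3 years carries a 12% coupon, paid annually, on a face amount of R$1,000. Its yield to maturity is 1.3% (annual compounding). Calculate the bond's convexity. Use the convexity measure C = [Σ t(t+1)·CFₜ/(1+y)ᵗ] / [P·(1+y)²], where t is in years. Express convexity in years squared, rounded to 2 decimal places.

10.29

With y = 0.013:
  t   CF        PV=CF/(1+0.013)^t    t·PV        t(t+1)·PV
  1       120.00       118.4600       118.4600         236.9200
  2       120.00       116.9398       233.8796         701.6388
  3     1,120.00     1,077.4315     3,232.2946      12,929.1785
  Σ                  1,312.8314     3,584.6343      13,867.7374
P = 1,312.8314.
Convexity = Σ t(t+1)·PV / [P·(1+y)²] = 13,867.7374 / (1,312.8314 × 1.026169) = 10.29385.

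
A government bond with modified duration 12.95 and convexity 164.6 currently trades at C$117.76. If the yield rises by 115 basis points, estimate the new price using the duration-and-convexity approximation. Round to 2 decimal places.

Duration effect: -D_mod·Δy = -12.95 × (+0.0115) = -0.148925
Convexity effect: ½·C·(Δy)² = 0.5 × 164.6 × (0.0115)² = +0.010884175
ΔP/P ≈ -0.148925 + 0.010884175 = -0.138040825
New price ≈ 117.76 × (1 - 0.138040825) = 101.504312448.

C$101.50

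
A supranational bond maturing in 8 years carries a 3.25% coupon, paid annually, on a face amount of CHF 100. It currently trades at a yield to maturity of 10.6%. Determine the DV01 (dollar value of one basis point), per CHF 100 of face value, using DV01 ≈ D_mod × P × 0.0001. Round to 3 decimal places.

Periodic yield y = 0.106.
  t   CF        PV=CF/(1+0.106)^t    t·PV
  1         3.25         2.9385         2.9385
  2         3.25         2.6569         5.3138
  3         3.25         2.4022         7.2067
  4         3.25         2.1720         8.6881
  5         3.25         1.9638         9.8192
  6         3.25         1.7756        10.6538
  7         3.25         1.6055        11.2382
  8       103.25        46.1157       368.9258
  Σ                     61.6303       424.7841
P = 61.6303; D_Mac = 6.89245 yrs; D_mod = 6.23187 yrs.
DV01 ≈ 6.23187 × 61.6303 × 0.0001 = 0.038407.

CHF 0.038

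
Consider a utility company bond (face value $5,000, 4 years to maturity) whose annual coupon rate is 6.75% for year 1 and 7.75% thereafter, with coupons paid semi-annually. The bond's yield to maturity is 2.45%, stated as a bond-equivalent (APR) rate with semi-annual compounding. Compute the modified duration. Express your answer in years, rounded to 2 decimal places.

Periodic yield y = 0.01225. First find Macaulay duration:
  t   CF        PV=CF/(1+0.01225)^t    t·PV
  1       168.75       166.7078       166.7078
  2       168.75       164.6904       329.3807
  3       193.75       186.8006       560.4019
  4       193.75       184.5400       738.1601
  5       193.75       182.3068       911.5338
  6       193.75       180.1005     1,080.6032
  7       193.75       177.9210     1,245.4470
  8     5,193.75     4,711.7122    37,693.6978
  Σ                  5,954.7794    42,725.9324
P = 5,954.7794; Macaulay duration = 42,725.9324 / 5,954.7794 = 7.17507 half-year periods = 3.58753 years.
Modified duration = D_Mac / (1 + y) = 3.58753 / 1.01225 = 3.54412 years.

3.54 years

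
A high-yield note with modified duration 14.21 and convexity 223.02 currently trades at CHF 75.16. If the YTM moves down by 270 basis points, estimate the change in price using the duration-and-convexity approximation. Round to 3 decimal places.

Duration effect: -D_mod·Δy = -14.21 × (-0.027) = +0.383670
Convexity effect: ½·C·(Δy)² = 0.5 × 223.02 × (-0.027)² = +0.08129079
ΔP/P ≈ +0.383670 + 0.08129079 = +0.46496079
ΔP ≈ 75.16 × (+0.46496079) = +34.9464529764.

+CHF 34.946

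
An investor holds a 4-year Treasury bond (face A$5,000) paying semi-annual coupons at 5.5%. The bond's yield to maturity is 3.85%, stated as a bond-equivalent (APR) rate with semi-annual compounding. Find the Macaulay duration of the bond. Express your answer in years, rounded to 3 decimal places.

Periodic yield y = 0.01925. Discount each cash flow and weight by its period:
  t   CF        PV=CF/(1+0.01925)^t    t·PV
  1       137.50       134.9031       134.9031
  2       137.50       132.3553       264.7106
  3       137.50       129.8556       389.5667
  4       137.50       127.4030       509.6122
  5       137.50       124.9969       624.9843
  6       137.50       122.6361       735.8167
  7       137.50       120.3200       842.2397
  8     5,137.50     4,410.6853    35,285.4825
  Σ                  5,303.1552    38,787.3157
Price P = Σ PV = 5,303.1552.
Macaulay duration = Σ(t·PV) / P = 38,787.3157 / 5,303.1552 = 7.31401 half-year periods.
In years: 7.31401 / 2 = 3.65700 years.

3.657 years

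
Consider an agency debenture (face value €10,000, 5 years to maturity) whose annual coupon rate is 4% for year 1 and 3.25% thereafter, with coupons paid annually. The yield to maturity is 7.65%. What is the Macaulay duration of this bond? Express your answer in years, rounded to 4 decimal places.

Periodic yield y = 0.0765. Discount each cash flow and weight by its year:
  t   CF        PV=CF/(1+0.0765)^t    t·PV
  1       400.00       371.5745       371.5745
  2       325.00       280.4499       560.8998
  3       325.00       260.5201       781.5603
  4       325.00       242.0066       968.0264
  5    10,325.00     7,142.0007    35,710.0036
  Σ                  8,296.5519    38,392.0647
Price P = Σ PV = 8,296.5519.
Macaulay duration = Σ(t·PV) / P = 38,392.0647 / 8,296.5519 = 4.62747 years.

4.6275 years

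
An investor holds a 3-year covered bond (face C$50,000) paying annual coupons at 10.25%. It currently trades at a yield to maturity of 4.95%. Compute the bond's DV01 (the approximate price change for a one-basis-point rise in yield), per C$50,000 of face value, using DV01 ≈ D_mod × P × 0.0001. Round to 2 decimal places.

C$14.98

Periodic yield y = 0.0495.
  t   CF        PV=CF/(1+0.0495)^t    t·PV
  1     5,125.00     4,883.2778     4,883.2778
  2     5,125.00     4,652.9564     9,305.9128
  3    55,125.00    47,687.1397   143,061.4190
  Σ                 57,223.3738   157,250.6096
P = 57,223.3738; D_Mac = 2.74801 yrs; D_mod = 2.61840 yrs.
DV01 ≈ 2.61840 × 57,223.3738 × 0.0001 = 14.983383.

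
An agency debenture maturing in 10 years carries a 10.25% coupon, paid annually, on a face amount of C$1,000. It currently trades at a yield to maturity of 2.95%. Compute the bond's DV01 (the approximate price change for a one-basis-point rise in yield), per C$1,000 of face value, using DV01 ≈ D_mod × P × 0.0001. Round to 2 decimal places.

C$1.17

Periodic yield y = 0.0295.
  t   CF        PV=CF/(1+0.0295)^t    t·PV
  1       102.50        99.5629        99.5629
  2       102.50        96.7100       193.4199
  3       102.50        93.9388       281.8163
  4       102.50        91.2470       364.9879
  5       102.50        88.6323       443.1616
  6       102.50        86.0926       516.5555
  7       102.50        83.6256       585.3794
  8       102.50        81.2294       649.8349
  9       102.50        78.9018       710.1159
  10    1,102.50       824.3565     8,243.5654
  Σ                  1,624.2968    12,088.3997
P = 1,624.2968; D_Mac = 7.44224 yrs; D_mod = 7.22898 yrs.
DV01 ≈ 7.22898 × 1,624.2968 × 0.0001 = 1.174201.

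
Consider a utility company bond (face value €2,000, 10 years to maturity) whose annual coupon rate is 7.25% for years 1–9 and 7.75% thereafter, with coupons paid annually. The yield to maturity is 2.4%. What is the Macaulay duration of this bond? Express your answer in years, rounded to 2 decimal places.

7.91 years

Periodic yield y = 0.024. Discount each cash flow and weight by its year:
  t   CF        PV=CF/(1+0.024)^t    t·PV
  1       145.00       141.6016       141.6016
  2       145.00       138.2828       276.5656
  3       145.00       135.0418       405.1253
  4       145.00       131.8767       527.5069
  5       145.00       128.7859       643.9294
  6       145.00       125.7675       754.6047
  7       145.00       122.8198       859.7384
  8       145.00       119.9412       959.5295
  9       145.00       117.1301     1,054.1706
  10    2,155.00     1,699.9953    16,999.9525
  Σ                  2,861.2425    22,622.7245
Price P = Σ PV = 2,861.2425.
Macaulay duration = Σ(t·PV) / P = 22,622.7245 / 2,861.2425 = 7.90661 years.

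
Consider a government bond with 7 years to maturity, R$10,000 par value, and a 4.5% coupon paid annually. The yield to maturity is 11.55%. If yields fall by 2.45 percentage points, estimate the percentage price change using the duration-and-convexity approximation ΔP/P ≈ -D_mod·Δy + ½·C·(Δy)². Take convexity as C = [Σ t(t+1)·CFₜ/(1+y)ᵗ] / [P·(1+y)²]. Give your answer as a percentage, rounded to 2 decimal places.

With y = 0.1155:
  t   CF        PV=CF/(1+0.1155)^t    t·PV        t(t+1)·PV
  1       450.00       403.4065       403.4065         806.8131
  2       450.00       361.6374       723.2748       2,169.8245
  3       450.00       324.1931       972.5794       3,890.3174
  4       450.00       290.6258     1,162.5033       5,812.5167
  5       450.00       260.5341     1,302.6707       7,816.0242
  6       450.00       233.5582     1,401.3490       9,809.4432
  7    10,450.00     4,862.1602    34,035.1217     272,280.9738
  Σ                  6,736.1155    40,000.9055     302,585.9128
P = 6,736.1155; D_Mac = 5.93827 yrs; D_mod = 5.32342 yrs; C = 36.09940.
Duration effect: -5.32342 × (-0.0245) = +0.130424
Convexity effect: 0.5 × 36.09940 × (-0.0245)² = +0.0108343
ΔP/P ≈ +0.130424 + 0.0108343 = +0.141258 = +14.1258%.

+14.13%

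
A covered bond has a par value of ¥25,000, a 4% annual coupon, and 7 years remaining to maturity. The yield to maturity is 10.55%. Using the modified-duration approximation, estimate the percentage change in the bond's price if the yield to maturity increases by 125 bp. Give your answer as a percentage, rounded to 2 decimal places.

Periodic yield y = 0.1055. Modified duration first:
  t   CF        PV=CF/(1+0.1055)^t    t·PV
  1     1,000.00       904.5681       904.5681
  2     1,000.00       818.2434     1,636.4868
  3     1,000.00       740.1568     2,220.4705
  4     1,000.00       669.5222     2,678.0890
  5     1,000.00       605.6284     3,028.1422
  6     1,000.00       547.8322     3,286.9929
  7    26,000.00    12,884.3383    90,190.3681
  Σ                 17,170.2895   103,945.1177
P = 17,170.2895; D_Mac = 6.05378 yrs; D_mod = 6.05378/(1+0.1055) = 5.47605 yrs.
ΔP/P ≈ -D_mod · Δy = -5.47605 × (+0.0125) = -0.068451 = -6.8451%.

-6.85%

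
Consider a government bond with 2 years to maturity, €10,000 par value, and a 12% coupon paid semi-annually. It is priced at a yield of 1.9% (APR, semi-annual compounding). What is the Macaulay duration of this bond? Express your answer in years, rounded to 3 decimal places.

Periodic yield y = 0.0095. Discount each cash flow and weight by its period:
  t   CF        PV=CF/(1+0.0095)^t    t·PV
  1       600.00       594.3536       594.3536
  2       600.00       588.7604     1,177.5208
  3       600.00       583.2198     1,749.6595
  4    10,600.00    10,206.5877    40,826.3509
  Σ                 11,972.9216    44,347.8848
Price P = Σ PV = 11,972.9216.
Macaulay duration = Σ(t·PV) / P = 44,347.8848 / 11,972.9216 = 3.70402 half-year periods.
In years: 3.70402 / 2 = 1.85201 years.

1.852 years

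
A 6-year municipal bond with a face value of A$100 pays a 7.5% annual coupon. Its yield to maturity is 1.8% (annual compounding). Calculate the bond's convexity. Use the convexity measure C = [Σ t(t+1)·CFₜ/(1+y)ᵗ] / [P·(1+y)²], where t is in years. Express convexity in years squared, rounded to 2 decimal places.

33.19

With y = 0.018:
  t   CF        PV=CF/(1+0.018)^t    t·PV        t(t+1)·PV
  1         7.50         7.3674         7.3674          14.7348
  2         7.50         7.2371        14.4742          43.4227
  3         7.50         7.1092        21.3275          85.3098
  4         7.50         6.9835        27.9338         139.6690
  5         7.50         6.8600        34.2999         205.7992
  6       107.50        96.5877       579.5262       4,056.6831
  Σ                    132.1448       684.9289       4,545.6187
P = 132.1448.
Convexity = Σ t(t+1)·PV / [P·(1+y)²] = 4,545.6187 / (132.1448 × 1.036324) = 33.19307.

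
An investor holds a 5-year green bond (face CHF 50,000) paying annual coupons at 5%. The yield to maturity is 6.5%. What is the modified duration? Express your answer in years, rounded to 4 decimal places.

4.2525 years

Periodic yield y = 0.065. First find Macaulay duration:
  t   CF        PV=CF/(1+0.065)^t    t·PV
  1     2,500.00     2,347.4178     2,347.4178
  2     2,500.00     2,204.1482     4,408.2964
  3     2,500.00     2,069.6227     6,208.8682
  4     2,500.00     1,943.3077     7,773.2309
  5    52,500.00    38,318.7439   191,593.7196
  Σ                 46,883.2404   212,331.5329
P = 46,883.2404; Macaulay duration = 212,331.5329 / 46,883.2404 = 4.52894 years.
Modified duration = D_Mac / (1 + y) = 4.52894 / 1.065 = 4.25253 years.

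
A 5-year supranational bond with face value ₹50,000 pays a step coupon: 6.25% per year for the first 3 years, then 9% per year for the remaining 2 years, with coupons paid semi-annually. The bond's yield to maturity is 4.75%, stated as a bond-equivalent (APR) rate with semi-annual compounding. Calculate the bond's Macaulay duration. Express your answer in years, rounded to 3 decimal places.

Periodic yield y = 0.02375. Discount each cash flow and weight by its period:
  t   CF        PV=CF/(1+0.02375)^t    t·PV
  1     1,562.50     1,526.2515     1,526.2515
  2     1,562.50     1,490.8440     2,981.6880
  3     1,562.50     1,456.2579     4,368.7736
  4     1,562.50     1,422.4741     5,689.8964
  5     1,562.50     1,389.4741     6,947.3704
  6     1,562.50     1,357.2396     8,143.4379
  7     2,250.00     1,909.0843    13,363.5904
  8     2,250.00     1,864.7954    14,918.3636
  9     2,250.00     1,821.5340    16,393.8061
  10   52,250.00    41,318.7474   413,187.4739
  Σ                 55,556.7024   487,520.6518
Price P = Σ PV = 55,556.7024.
Macaulay duration = Σ(t·PV) / P = 487,520.6518 / 55,556.7024 = 8.77519 half-year periods.
In years: 8.77519 / 2 = 4.38760 years.

4.388 years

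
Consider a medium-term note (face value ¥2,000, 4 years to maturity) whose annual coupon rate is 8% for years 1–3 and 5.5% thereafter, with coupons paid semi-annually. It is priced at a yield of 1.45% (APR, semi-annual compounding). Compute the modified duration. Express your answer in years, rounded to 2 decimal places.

Periodic yield y = 0.00725. First find Macaulay duration:
  t   CF        PV=CF/(1+0.00725)^t    t·PV
  1        80.00        79.4242        79.4242
  2        80.00        78.8525       157.7050
  3        80.00        78.2849       234.8548
  4        80.00        77.7214       310.8858
  5        80.00        77.1620       385.8101
  6        80.00        76.6066       459.6398
  7        55.00        52.2880       366.0158
  8     2,055.00     1,939.6064    15,516.8515
  Σ                  2,459.9461    17,511.1869
P = 2,459.9461; Macaulay duration = 17,511.1869 / 2,459.9461 = 7.11852 half-year periods = 3.55926 years.
Modified duration = D_Mac / (1 + y) = 3.55926 / 1.00725 = 3.53364 years.

3.53 years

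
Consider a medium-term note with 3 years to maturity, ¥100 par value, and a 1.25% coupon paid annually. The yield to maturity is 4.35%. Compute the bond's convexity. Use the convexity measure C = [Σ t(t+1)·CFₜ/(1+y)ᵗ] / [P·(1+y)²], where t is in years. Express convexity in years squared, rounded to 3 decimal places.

With y = 0.0435:
  t   CF        PV=CF/(1+0.0435)^t    t·PV        t(t+1)·PV
  1         1.25         1.1979         1.1979           2.3958
  2         1.25         1.1480         2.2959           6.8877
  3       101.25        89.1082       267.3246       1,069.2984
  Σ                     91.4540       270.8184       1,078.5819
P = 91.4540.
Convexity = Σ t(t+1)·PV / [P·(1+y)²] = 1,078.5819 / (91.4540 × 1.088892) = 10.83092.

10.831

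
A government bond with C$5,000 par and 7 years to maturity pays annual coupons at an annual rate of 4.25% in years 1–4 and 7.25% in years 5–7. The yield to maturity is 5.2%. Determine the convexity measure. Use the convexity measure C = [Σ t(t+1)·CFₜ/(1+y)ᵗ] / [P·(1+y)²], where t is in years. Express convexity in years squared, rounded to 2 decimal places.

42.41

With y = 0.052:
  t   CF        PV=CF/(1+0.052)^t    t·PV        t(t+1)·PV
  1       212.50       201.9962       201.9962         403.9924
  2       212.50       192.0116       384.0232       1,152.0696
  3       212.50       182.5205       547.5616       2,190.2463
  4       212.50       173.4986       693.9944       3,469.9720
  5       362.50       281.3386     1,406.6930       8,440.1578
  6       362.50       267.4321     1,604.5927      11,232.1492
  7     5,362.50     3,760.5999    26,324.1991     210,593.5926
  Σ                  5,059.3975    31,163.0602     237,482.1799
P = 5,059.3975.
Convexity = Σ t(t+1)·PV / [P·(1+y)²] = 237,482.1799 / (5,059.3975 × 1.106704) = 42.41317.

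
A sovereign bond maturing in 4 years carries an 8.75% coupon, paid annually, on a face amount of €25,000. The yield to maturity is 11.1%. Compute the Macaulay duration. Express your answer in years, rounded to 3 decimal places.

3.523 years

Periodic yield y = 0.111. Discount each cash flow and weight by its year:
  t   CF        PV=CF/(1+0.111)^t    t·PV
  1     2,187.50     1,968.9469     1,968.9469
  2     2,187.50     1,772.2294     3,544.4589
  3     2,187.50     1,595.1660     4,785.4980
  4    27,187.50    17,844.8556    71,379.4225
  Σ                 23,181.1979    81,678.3262
Price P = Σ PV = 23,181.1979.
Macaulay duration = Σ(t·PV) / P = 81,678.3262 / 23,181.1979 = 3.52347 years.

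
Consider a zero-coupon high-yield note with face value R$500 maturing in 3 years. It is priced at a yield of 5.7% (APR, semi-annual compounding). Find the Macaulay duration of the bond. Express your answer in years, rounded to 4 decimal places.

A zero-coupon bond has a single cash flow at maturity, so its Macaulay duration equals its maturity: 3 years.
(Equivalently: 6 semi-annual periods ÷ 2 = 3 years.)

3.0000 years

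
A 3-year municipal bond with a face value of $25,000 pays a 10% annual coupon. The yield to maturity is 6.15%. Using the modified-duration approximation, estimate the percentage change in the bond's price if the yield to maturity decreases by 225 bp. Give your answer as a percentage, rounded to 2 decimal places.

Periodic yield y = 0.0615. Modified duration first:
  t   CF        PV=CF/(1+0.0615)^t    t·PV
  1     2,500.00     2,355.1578     2,355.1578
  2     2,500.00     2,218.7073     4,437.4146
  3    27,500.00    22,991.7855    68,975.3564
  Σ                 27,565.6506    75,767.9288
P = 27,565.6506; D_Mac = 2.74864 yrs; D_mod = 2.74864/(1+0.0615) = 2.58939 yrs.
ΔP/P ≈ -D_mod · Δy = -2.58939 × (-0.0225) = +0.058261 = +5.8261%.

+5.83%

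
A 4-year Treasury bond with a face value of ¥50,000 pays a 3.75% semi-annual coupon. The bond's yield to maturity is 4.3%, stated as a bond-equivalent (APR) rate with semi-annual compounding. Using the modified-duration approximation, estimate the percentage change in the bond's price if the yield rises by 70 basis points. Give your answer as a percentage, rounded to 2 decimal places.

Periodic yield y = 0.0215. Modified duration first:
  t   CF        PV=CF/(1+0.0215)^t    t·PV
  1       937.50       917.7680       917.7680
  2       937.50       898.4513     1,796.9026
  3       937.50       879.5412     2,638.6235
  4       937.50       861.0290     3,444.1161
  5       937.50       842.9065     4,214.5327
  6       937.50       825.1655     4,950.9929
  7       937.50       807.7978     5,654.5848
  8    50,937.50    42,966.5673   343,732.5385
  Σ                 48,999.2266   367,350.0589
P = 48,999.2266; D_Mac = 7.49706 half-year periods = 3.74853 yrs; D_mod = 3.74853/(1+0.0215) = 3.66963 yrs.
ΔP/P ≈ -D_mod · Δy = -3.66963 × (+0.007) = -0.025687 = -2.5687%.

-2.57%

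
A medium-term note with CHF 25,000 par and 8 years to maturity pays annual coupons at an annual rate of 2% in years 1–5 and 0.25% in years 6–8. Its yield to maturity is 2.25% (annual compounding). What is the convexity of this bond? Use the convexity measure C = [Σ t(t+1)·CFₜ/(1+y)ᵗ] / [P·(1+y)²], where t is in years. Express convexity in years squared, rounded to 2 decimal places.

63.19

With y = 0.0225:
  t   CF        PV=CF/(1+0.0225)^t    t·PV        t(t+1)·PV
  1       500.00       488.9976       488.9976         977.9951
  2       500.00       478.2372       956.4744       2,869.4233
  3       500.00       467.7137     1,403.1410       5,612.5639
  4       500.00       457.4217     1,829.6867       9,148.4335
  5       500.00       447.3562     2,236.7808      13,420.6848
  6        62.50        54.6890       328.1341       2,296.9387
  7        62.50        53.4856       374.3991       2,995.1931
  8    25,062.50    20,975.7673   167,806.1384   1,510,255.2460
  Σ                 23,423.6682   175,423.7521   1,547,576.4784
P = 23,423.6682.
Convexity = Σ t(t+1)·PV / [P·(1+y)²] = 1,547,576.4784 / (23,423.6682 × 1.045506) = 63.19323.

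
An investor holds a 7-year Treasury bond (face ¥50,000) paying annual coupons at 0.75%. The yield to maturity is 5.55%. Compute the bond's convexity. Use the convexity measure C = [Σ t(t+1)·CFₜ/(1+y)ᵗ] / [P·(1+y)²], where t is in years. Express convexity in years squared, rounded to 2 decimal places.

With y = 0.0555:
  t   CF        PV=CF/(1+0.0555)^t    t·PV        t(t+1)·PV
  1       375.00       355.2819       355.2819         710.5637
  2       375.00       336.6005       673.2011       2,019.6032
  3       375.00       318.9015       956.7045       3,826.8179
  4       375.00       302.1331     1,208.5324       6,042.6621
  5       375.00       286.2464     1,431.2322       8,587.3929
  6       375.00       271.1951     1,627.1706      11,390.1943
  7    50,375.00    34,514.9617   241,604.7318   1,932,837.8545
  Σ                 36,385.3202   247,856.8544   1,965,415.0887
P = 36,385.3202.
Convexity = Σ t(t+1)·PV / [P·(1+y)²] = 1,965,415.0887 / (36,385.3202 × 1.114080) = 48.48547.

48.49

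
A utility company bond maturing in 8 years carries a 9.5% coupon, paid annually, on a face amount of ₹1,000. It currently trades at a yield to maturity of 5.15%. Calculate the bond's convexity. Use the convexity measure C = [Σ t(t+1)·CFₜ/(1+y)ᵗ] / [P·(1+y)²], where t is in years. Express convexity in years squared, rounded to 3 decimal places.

With y = 0.0515:
  t   CF        PV=CF/(1+0.0515)^t    t·PV        t(t+1)·PV
  1        95.00        90.3471        90.3471         180.6942
  2        95.00        85.9221       171.8443         515.5328
  3        95.00        81.7139       245.1416         980.5664
  4        95.00        77.7117       310.8469       1,554.2343
  5        95.00        73.9056       369.5279       2,217.1674
  6        95.00        70.2859       421.7151       2,952.0060
  7        95.00        66.8434       467.9039       3,743.2316
  8     1,095.00       732.7231     5,861.7851      52,756.0656
  Σ                  1,279.4528     7,939.1119      64,899.4983
P = 1,279.4528.
Convexity = Σ t(t+1)·PV / [P·(1+y)²] = 64,899.4983 / (1,279.4528 × 1.105652) = 45.87737.

45.877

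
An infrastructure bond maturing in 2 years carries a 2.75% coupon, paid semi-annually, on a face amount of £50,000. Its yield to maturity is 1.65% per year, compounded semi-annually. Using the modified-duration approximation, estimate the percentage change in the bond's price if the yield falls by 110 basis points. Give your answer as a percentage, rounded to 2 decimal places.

+2.14%

Periodic yield y = 0.00825. Modified duration first:
  t   CF        PV=CF/(1+0.00825)^t    t·PV
  1       687.50       681.8745       681.8745
  2       687.50       676.2951     1,352.5902
  3       687.50       670.7613     2,012.2840
  4    50,687.50    49,048.7506   196,195.0022
  Σ                 51,077.6815   200,241.7509
P = 51,077.6815; D_Mac = 3.92034 half-year periods = 1.96017 yrs; D_mod = 1.96017/(1+0.00825) = 1.94413 yrs.
ΔP/P ≈ -D_mod · Δy = -1.94413 × (-0.011) = +0.021385 = +2.1385%.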